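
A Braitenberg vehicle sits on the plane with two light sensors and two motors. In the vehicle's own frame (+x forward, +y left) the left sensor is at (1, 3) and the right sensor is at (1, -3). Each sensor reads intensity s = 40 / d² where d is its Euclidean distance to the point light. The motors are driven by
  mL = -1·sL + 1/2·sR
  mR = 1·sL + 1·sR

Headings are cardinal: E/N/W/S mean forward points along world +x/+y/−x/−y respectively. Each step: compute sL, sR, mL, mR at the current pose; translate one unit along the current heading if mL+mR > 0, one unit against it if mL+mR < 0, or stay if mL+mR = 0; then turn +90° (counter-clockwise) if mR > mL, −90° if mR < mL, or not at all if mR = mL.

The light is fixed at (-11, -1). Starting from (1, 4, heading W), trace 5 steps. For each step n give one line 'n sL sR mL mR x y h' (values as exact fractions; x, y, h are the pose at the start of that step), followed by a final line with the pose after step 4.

n=0: pose=(1,4,W); sL=8/25, sR=8/37; mL=-196/925, mR=496/925; mL+mR=12/37 → advance +1; mR−mL=692/925 → turn +1·90°
n=1: pose=(0,4,S); sL=10/53, sR=1/2; mL=13/212, mR=73/106; mL+mR=3/4 → advance +1; mR−mL=133/212 → turn +1·90°
n=2: pose=(0,3,E); sL=40/193, sR=8/29; mL=-388/5597, mR=2704/5597; mL+mR=12/29 → advance +1; mR−mL=3092/5597 → turn +1·90°
n=3: pose=(1,3,N); sL=20/53, sR=4/25; mL=-394/1325, mR=712/1325; mL+mR=6/25 → advance +1; mR−mL=1106/1325 → turn +1·90°
n=4: pose=(1,4,W); sL=8/25, sR=8/37; mL=-196/925, mR=496/925; mL+mR=12/37 → advance +1; mR−mL=692/925 → turn +1·90°

0 8/25 8/37 -196/925 496/925 1 4 W
1 10/53 1/2 13/212 73/106 0 4 S
2 40/193 8/29 -388/5597 2704/5597 0 3 E
3 20/53 4/25 -394/1325 712/1325 1 3 N
4 8/25 8/37 -196/925 496/925 1 4 W
final 0 4 S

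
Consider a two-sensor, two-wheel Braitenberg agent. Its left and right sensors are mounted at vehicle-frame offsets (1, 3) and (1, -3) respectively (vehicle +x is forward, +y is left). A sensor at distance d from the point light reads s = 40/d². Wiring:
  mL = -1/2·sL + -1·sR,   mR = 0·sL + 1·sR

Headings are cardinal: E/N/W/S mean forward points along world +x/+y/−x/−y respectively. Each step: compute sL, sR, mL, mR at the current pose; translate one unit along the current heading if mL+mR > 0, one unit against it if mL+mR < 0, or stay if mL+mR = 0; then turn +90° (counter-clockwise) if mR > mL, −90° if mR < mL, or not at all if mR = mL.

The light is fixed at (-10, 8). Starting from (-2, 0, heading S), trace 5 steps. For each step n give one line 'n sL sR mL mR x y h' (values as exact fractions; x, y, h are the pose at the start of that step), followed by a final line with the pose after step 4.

n=0: pose=(-2,0,S); sL=20/101, sR=20/53; mL=-2550/5353, mR=20/53; mL+mR=-10/101 → advance -1; mR−mL=4570/5353 → turn +1·90°
n=1: pose=(-2,1,E); sL=40/97, sR=40/181; mL=-7500/17557, mR=40/181; mL+mR=-20/97 → advance -1; mR−mL=11380/17557 → turn +1·90°
n=2: pose=(-3,1,N); sL=10/13, sR=5/17; mL=-150/221, mR=5/17; mL+mR=-5/13 → advance -1; mR−mL=215/221 → turn +1·90°
n=3: pose=(-3,0,W); sL=40/157, sR=40/61; mL=-7500/9577, mR=40/61; mL+mR=-20/157 → advance -1; mR−mL=13780/9577 → turn +1·90°
n=4: pose=(-2,0,S); sL=20/101, sR=20/53; mL=-2550/5353, mR=20/53; mL+mR=-10/101 → advance -1; mR−mL=4570/5353 → turn +1·90°

0 20/101 20/53 -2550/5353 20/53 -2 0 S
1 40/97 40/181 -7500/17557 40/181 -2 1 E
2 10/13 5/17 -150/221 5/17 -3 1 N
3 40/157 40/61 -7500/9577 40/61 -3 0 W
4 20/101 20/53 -2550/5353 20/53 -2 0 S
final -2 1 E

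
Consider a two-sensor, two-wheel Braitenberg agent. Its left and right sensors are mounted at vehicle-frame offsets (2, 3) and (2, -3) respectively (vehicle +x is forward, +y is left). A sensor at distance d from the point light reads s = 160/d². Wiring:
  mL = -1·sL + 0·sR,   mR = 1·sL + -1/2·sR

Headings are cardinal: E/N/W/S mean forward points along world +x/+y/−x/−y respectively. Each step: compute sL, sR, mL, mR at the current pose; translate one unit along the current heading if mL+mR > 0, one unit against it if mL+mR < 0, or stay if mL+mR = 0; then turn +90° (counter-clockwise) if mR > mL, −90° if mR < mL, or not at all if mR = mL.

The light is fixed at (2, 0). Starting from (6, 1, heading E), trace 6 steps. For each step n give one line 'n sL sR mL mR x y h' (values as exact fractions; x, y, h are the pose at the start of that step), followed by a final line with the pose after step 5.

n=0: pose=(6,1,E); sL=40/13, sR=4; mL=-40/13, mR=14/13; mL+mR=-2 → advance -1; mR−mL=54/13 → turn +1·90°
n=1: pose=(5,1,N); sL=160/9, sR=32/9; mL=-160/9, mR=16; mL+mR=-16/9 → advance -1; mR−mL=304/9 → turn +1·90°
n=2: pose=(5,0,W); sL=16, sR=16; mL=-16, mR=8; mL+mR=-8 → advance -1; mR−mL=24 → turn +1·90°
n=3: pose=(6,0,S); sL=160/53, sR=32; mL=-160/53, mR=-688/53; mL+mR=-16 → advance -1; mR−mL=-528/53 → turn -1·90°
n=4: pose=(6,1,W); sL=20, sR=8; mL=-20, mR=16; mL+mR=-4 → advance -1; mR−mL=36 → turn +1·90°
n=5: pose=(7,1,S); sL=32/13, sR=32; mL=-32/13, mR=-176/13; mL+mR=-16 → advance -1; mR−mL=-144/13 → turn -1·90°

0 40/13 4 -40/13 14/13 6 1 E
1 160/9 32/9 -160/9 16 5 1 N
2 16 16 -16 8 5 0 W
3 160/53 32 -160/53 -688/53 6 0 S
4 20 8 -20 16 6 1 W
5 32/13 32 -32/13 -176/13 7 1 S
final 7 2 W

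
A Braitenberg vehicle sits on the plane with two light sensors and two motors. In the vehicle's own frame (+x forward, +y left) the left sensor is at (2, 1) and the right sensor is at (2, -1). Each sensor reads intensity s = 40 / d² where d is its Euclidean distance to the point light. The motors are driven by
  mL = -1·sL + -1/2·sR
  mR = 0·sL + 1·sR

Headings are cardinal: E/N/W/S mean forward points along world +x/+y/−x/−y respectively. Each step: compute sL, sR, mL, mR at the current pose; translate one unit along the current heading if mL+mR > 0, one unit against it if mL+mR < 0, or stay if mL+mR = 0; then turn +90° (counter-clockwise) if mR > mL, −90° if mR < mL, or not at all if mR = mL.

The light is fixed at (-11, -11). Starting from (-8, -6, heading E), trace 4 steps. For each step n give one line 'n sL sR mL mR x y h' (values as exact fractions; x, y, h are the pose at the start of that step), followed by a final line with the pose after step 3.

n=0: pose=(-8,-6,E); sL=40/61, sR=40/41; mL=-2860/2501, mR=40/41; mL+mR=-420/2501 → advance -1; mR−mL=5300/2501 → turn +1·90°
n=1: pose=(-9,-6,N); sL=4/5, sR=20/29; mL=-166/145, mR=20/29; mL+mR=-66/145 → advance -1; mR−mL=266/145 → turn +1·90°
n=2: pose=(-9,-7,W); sL=40/9, sR=8/5; mL=-236/45, mR=8/5; mL+mR=-164/45 → advance -1; mR−mL=308/45 → turn +1·90°
n=3: pose=(-8,-7,S); sL=2, sR=5; mL=-9/2, mR=5; mL+mR=1/2 → advance +1; mR−mL=19/2 → turn +1·90°

0 40/61 40/41 -2860/2501 40/41 -8 -6 E
1 4/5 20/29 -166/145 20/29 -9 -6 N
2 40/9 8/5 -236/45 8/5 -9 -7 W
3 2 5 -9/2 5 -8 -7 S
final -8 -8 E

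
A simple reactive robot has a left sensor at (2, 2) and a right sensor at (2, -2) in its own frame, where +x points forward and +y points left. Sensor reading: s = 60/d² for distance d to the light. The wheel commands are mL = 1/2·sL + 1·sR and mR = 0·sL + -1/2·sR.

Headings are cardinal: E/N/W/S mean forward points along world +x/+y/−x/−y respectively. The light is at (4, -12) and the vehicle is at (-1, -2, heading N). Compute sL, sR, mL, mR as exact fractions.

left sensor world pos  = (-3, 0); dL² = 193
right sensor world pos = (1, 0); dR² = 153
sL = 60/193 = 60/193
sR = 60/153 = 20/51
mL = 1/2·sL + 1·sR = 5390/9843
mR = 0·sL + -1/2·sR = -10/51

60/193 20/51 5390/9843 -10/51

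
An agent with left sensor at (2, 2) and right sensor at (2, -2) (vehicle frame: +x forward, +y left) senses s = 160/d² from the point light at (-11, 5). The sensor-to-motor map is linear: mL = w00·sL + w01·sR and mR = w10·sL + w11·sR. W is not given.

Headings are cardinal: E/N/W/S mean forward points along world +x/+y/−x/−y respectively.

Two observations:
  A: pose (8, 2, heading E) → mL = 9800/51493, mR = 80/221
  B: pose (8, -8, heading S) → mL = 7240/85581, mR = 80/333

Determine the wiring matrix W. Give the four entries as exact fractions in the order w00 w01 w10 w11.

1 -1/2 1 0

obs A: pose=(8,2,E) → sL=80/221, sR=80/233, mL=9800/51493, mR=80/221
obs B: pose=(8,-8,S) → sL=80/333, sR=80/257, mL=7240/85581, mR=80/333
sensor matrix S = [[80/221, 80/233], [80/333, 80/257]]; det S = 133068800/4406822433
solve [mL_A; mL_B] = S·[w00; w01] and [mR_A; mR_B] = S·[w10; w11]:
  w00 = 1, w01 = -1/2, w10 = 1, w11 = 0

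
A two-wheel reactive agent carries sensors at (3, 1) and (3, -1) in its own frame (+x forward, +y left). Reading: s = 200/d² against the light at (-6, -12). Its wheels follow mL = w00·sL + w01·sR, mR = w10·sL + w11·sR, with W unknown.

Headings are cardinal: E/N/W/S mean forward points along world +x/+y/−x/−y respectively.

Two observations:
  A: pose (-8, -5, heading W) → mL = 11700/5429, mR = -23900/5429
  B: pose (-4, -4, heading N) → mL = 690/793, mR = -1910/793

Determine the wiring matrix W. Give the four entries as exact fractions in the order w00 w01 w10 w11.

1 -1/2 -1 -1/2

obs A: pose=(-8,-5,W) → sL=200/61, sR=200/89, mL=11700/5429, mR=-23900/5429
obs B: pose=(-4,-4,N) → sL=100/61, sR=20/13, mL=690/793, mR=-1910/793
sensor matrix S = [[200/61, 200/89], [100/61, 20/13]]; det S = 96000/70577
solve [mL_A; mL_B] = S·[w00; w01] and [mR_A; mR_B] = S·[w10; w11]:
  w00 = 1, w01 = -1/2, w10 = -1, w11 = -1/2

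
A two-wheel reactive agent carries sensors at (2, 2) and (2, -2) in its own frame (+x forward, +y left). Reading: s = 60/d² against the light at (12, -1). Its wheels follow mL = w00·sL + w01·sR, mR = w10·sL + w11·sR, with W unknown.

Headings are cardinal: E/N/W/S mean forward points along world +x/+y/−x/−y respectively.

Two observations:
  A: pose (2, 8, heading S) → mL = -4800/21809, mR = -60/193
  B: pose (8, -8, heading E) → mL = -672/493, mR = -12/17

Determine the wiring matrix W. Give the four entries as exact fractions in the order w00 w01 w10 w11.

-1 1 0 -1

obs A: pose=(2,8,S) → sL=60/113, sR=60/193, mL=-4800/21809, mR=-60/193
obs B: pose=(8,-8,E) → sL=60/29, sR=12/17, mL=-672/493, mR=-12/17
sensor matrix S = [[60/113, 60/193], [60/29, 12/17]]; det S = -2885760/10751837
solve [mL_A; mL_B] = S·[w00; w01] and [mR_A; mR_B] = S·[w10; w11]:
  w00 = -1, w01 = 1, w10 = 0, w11 = -1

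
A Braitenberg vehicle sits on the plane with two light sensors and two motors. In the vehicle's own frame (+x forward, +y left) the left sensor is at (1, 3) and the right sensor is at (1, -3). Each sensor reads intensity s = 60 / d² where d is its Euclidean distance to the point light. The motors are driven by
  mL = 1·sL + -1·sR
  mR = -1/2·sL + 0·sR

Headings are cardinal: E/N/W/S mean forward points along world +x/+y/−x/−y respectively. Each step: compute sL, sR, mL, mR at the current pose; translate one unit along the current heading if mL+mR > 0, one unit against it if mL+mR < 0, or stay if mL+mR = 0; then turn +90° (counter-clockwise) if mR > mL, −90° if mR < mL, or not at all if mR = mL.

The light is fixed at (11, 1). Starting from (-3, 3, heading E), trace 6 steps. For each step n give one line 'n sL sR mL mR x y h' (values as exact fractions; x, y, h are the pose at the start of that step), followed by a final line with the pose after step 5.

0 30/97 6/17 -72/1649 -15/97 -3 3 E
1 12/29 12/65 432/1885 -6/29 -4 3 S
2 3/13 15/68 9/884 -3/26 -4 2 W
3 60/293 12/25 -2016/7325 -30/293 -3 2 N
4 10/39 10/39 0 -5/39 -3 1 W
5 60/257 60/101 -9360/25957 -30/257 -2 1 N
final -2 0 W

n=0: pose=(-3,3,E); sL=30/97, sR=6/17; mL=-72/1649, mR=-15/97; mL+mR=-327/1649 → advance -1; mR−mL=-183/1649 → turn -1·90°
n=1: pose=(-4,3,S); sL=12/29, sR=12/65; mL=432/1885, mR=-6/29; mL+mR=42/1885 → advance +1; mR−mL=-822/1885 → turn -1·90°
n=2: pose=(-4,2,W); sL=3/13, sR=15/68; mL=9/884, mR=-3/26; mL+mR=-93/884 → advance -1; mR−mL=-111/884 → turn -1·90°
n=3: pose=(-3,2,N); sL=60/293, sR=12/25; mL=-2016/7325, mR=-30/293; mL+mR=-2766/7325 → advance -1; mR−mL=1266/7325 → turn +1·90°
n=4: pose=(-3,1,W); sL=10/39, sR=10/39; mL=0, mR=-5/39; mL+mR=-5/39 → advance -1; mR−mL=-5/39 → turn -1·90°
n=5: pose=(-2,1,N); sL=60/257, sR=60/101; mL=-9360/25957, mR=-30/257; mL+mR=-12390/25957 → advance -1; mR−mL=6330/25957 → turn +1·90°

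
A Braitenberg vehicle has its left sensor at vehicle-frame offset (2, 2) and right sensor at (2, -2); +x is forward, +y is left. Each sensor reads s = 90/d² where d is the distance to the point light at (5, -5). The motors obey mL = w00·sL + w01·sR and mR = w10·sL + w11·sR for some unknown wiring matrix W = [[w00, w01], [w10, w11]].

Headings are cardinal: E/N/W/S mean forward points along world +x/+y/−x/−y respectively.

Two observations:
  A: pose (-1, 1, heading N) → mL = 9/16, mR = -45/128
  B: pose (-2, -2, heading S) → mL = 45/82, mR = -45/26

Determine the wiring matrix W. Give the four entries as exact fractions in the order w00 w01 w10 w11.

obs A: pose=(-1,1,N) → sL=45/64, sR=9/8, mL=9/16, mR=-45/128
obs B: pose=(-2,-2,S) → sL=45/13, sR=45/41, mL=45/82, mR=-45/26
sensor matrix S = [[45/64, 9/8], [45/13, 45/41]]; det S = -106515/34112
solve [mL_A; mL_B] = S·[w00; w01] and [mR_A; mR_B] = S·[w10; w11]:
  w00 = 0, w01 = 1/2, w10 = -1/2, w11 = 0

0 1/2 -1/2 0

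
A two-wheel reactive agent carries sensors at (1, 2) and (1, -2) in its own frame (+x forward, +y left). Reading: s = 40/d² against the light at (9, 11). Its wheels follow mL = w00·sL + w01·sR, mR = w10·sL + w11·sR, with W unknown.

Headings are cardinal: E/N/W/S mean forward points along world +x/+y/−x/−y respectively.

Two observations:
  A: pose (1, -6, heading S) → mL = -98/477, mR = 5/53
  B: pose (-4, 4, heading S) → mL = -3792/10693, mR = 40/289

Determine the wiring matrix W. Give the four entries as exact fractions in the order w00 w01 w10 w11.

-1 -1 0 1

obs A: pose=(1,-6,S) → sL=1/9, sR=5/53, mL=-98/477, mR=5/53
obs B: pose=(-4,4,S) → sL=8/37, sR=40/289, mL=-3792/10693, mR=40/289
sensor matrix S = [[1/9, 5/53], [8/37, 40/289]]; det S = -25600/5100561
solve [mL_A; mL_B] = S·[w00; w01] and [mR_A; mR_B] = S·[w10; w11]:
  w00 = -1, w01 = -1, w10 = 0, w11 = 1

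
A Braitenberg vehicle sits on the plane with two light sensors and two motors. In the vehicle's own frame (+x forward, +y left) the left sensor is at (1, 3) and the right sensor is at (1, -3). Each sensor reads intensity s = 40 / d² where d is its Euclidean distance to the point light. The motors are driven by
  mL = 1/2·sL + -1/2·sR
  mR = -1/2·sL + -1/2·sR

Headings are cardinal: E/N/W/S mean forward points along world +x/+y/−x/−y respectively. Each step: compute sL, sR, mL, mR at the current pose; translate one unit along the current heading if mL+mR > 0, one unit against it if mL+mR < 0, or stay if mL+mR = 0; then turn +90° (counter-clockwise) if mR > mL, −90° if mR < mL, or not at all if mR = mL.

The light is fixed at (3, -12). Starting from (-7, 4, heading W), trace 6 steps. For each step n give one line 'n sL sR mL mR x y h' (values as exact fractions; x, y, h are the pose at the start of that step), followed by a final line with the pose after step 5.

n=0: pose=(-7,4,W); sL=4/29, sR=20/241; mL=192/6989, mR=-772/6989; mL+mR=-20/241 → advance -1; mR−mL=-4/29 → turn -1·90°
n=1: pose=(-6,4,N); sL=40/433, sR=8/65; mL=-432/28145, mR=-3032/28145; mL+mR=-8/65 → advance -1; mR−mL=-40/433 → turn -1·90°
n=2: pose=(-6,3,E); sL=10/97, sR=5/26; mL=-225/5044, mR=-745/5044; mL+mR=-5/26 → advance -1; mR−mL=-10/97 → turn -1·90°
n=3: pose=(-7,3,S); sL=8/49, sR=8/73; mL=96/3577, mR=-488/3577; mL+mR=-8/73 → advance -1; mR−mL=-8/49 → turn -1·90°
n=4: pose=(-7,4,W); sL=4/29, sR=20/241; mL=192/6989, mR=-772/6989; mL+mR=-20/241 → advance -1; mR−mL=-4/29 → turn -1·90°
n=5: pose=(-6,4,N); sL=40/433, sR=8/65; mL=-432/28145, mR=-3032/28145; mL+mR=-8/65 → advance -1; mR−mL=-40/433 → turn -1·90°

0 4/29 20/241 192/6989 -772/6989 -7 4 W
1 40/433 8/65 -432/28145 -3032/28145 -6 4 N
2 10/97 5/26 -225/5044 -745/5044 -6 3 E
3 8/49 8/73 96/3577 -488/3577 -7 3 S
4 4/29 20/241 192/6989 -772/6989 -7 4 W
5 40/433 8/65 -432/28145 -3032/28145 -6 4 N
final -6 3 E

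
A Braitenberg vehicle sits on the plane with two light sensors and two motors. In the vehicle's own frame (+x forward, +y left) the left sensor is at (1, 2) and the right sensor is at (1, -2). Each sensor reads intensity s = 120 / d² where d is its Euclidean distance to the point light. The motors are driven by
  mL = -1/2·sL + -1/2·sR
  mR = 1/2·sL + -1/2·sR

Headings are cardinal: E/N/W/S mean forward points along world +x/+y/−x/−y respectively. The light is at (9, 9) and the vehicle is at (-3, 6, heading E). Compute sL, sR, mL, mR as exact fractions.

left sensor world pos  = (-2, 8); dL² = 122
right sensor world pos = (-2, 4); dR² = 146
sL = 120/122 = 60/61
sR = 120/146 = 60/73
mL = -1/2·sL + -1/2·sR = -4020/4453
mR = 1/2·sL + -1/2·sR = 360/4453

60/61 60/73 -4020/4453 360/4453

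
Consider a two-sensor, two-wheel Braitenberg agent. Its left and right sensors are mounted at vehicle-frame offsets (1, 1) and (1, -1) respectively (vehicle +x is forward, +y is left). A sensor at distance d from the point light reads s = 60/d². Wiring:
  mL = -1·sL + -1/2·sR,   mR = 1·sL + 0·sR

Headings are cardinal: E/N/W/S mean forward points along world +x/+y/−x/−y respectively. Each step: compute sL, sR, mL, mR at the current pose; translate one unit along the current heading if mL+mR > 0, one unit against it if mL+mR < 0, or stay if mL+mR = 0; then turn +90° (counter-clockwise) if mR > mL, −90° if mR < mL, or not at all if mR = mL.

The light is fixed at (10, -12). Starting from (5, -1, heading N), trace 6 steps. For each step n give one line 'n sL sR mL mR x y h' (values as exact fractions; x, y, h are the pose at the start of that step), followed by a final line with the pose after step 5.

n=0: pose=(5,-1,N); sL=1/3, sR=3/8; mL=-25/48, mR=1/3; mL+mR=-3/16 → advance -1; mR−mL=41/48 → turn +1·90°
n=1: pose=(5,-2,W); sL=20/39, sR=60/157; mL=-4310/6123, mR=20/39; mL+mR=-30/157 → advance -1; mR−mL=7450/6123 → turn +1·90°
n=2: pose=(6,-2,S); sL=2/3, sR=30/53; mL=-151/159, mR=2/3; mL+mR=-15/53 → advance -1; mR−mL=257/159 → turn +1·90°
n=3: pose=(6,-1,E); sL=20/51, sR=60/109; mL=-3710/5559, mR=20/51; mL+mR=-30/109 → advance -1; mR−mL=5890/5559 → turn +1·90°
n=4: pose=(5,-1,N); sL=1/3, sR=3/8; mL=-25/48, mR=1/3; mL+mR=-3/16 → advance -1; mR−mL=41/48 → turn +1·90°
n=5: pose=(5,-2,W); sL=20/39, sR=60/157; mL=-4310/6123, mR=20/39; mL+mR=-30/157 → advance -1; mR−mL=7450/6123 → turn +1·90°

0 1/3 3/8 -25/48 1/3 5 -1 N
1 20/39 60/157 -4310/6123 20/39 5 -2 W
2 2/3 30/53 -151/159 2/3 6 -2 S
3 20/51 60/109 -3710/5559 20/51 6 -1 E
4 1/3 3/8 -25/48 1/3 5 -1 N
5 20/39 60/157 -4310/6123 20/39 5 -2 W
final 6 -2 S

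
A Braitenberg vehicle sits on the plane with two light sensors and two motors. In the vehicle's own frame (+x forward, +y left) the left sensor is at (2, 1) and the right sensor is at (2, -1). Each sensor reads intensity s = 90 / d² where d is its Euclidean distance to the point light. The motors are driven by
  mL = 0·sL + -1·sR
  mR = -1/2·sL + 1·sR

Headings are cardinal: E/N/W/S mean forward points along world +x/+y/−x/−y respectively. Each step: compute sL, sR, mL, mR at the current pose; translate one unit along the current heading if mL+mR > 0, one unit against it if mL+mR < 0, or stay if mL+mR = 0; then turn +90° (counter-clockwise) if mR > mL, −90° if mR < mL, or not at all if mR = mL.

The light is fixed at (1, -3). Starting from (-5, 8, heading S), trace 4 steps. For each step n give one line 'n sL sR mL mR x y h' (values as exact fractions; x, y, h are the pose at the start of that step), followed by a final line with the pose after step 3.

n=0: pose=(-5,8,S); sL=45/53, sR=9/13; mL=-9/13, mR=369/1378; mL+mR=-45/106 → advance -1; mR−mL=1323/1378 → turn +1·90°
n=1: pose=(-5,9,E); sL=18/37, sR=90/137; mL=-90/137, mR=2097/5069; mL+mR=-9/37 → advance -1; mR−mL=5427/5069 → turn +1·90°
n=2: pose=(-6,9,N); sL=9/26, sR=45/116; mL=-45/116, mR=81/377; mL+mR=-9/52 → advance -1; mR−mL=909/1508 → turn +1·90°
n=3: pose=(-6,8,W); sL=90/181, sR=2/5; mL=-2/5, mR=137/905; mL+mR=-45/181 → advance -1; mR−mL=499/905 → turn +1·90°

0 45/53 9/13 -9/13 369/1378 -5 8 S
1 18/37 90/137 -90/137 2097/5069 -5 9 E
2 9/26 45/116 -45/116 81/377 -6 9 N
3 90/181 2/5 -2/5 137/905 -6 8 W
final -5 8 S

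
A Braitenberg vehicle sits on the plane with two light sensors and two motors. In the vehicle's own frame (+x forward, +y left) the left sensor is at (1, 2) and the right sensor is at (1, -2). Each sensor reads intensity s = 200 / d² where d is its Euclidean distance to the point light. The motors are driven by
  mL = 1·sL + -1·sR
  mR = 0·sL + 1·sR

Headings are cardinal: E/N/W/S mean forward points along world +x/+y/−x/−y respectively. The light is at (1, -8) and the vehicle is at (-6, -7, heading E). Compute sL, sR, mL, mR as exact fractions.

left sensor world pos  = (-5, -5); dL² = 45
right sensor world pos = (-5, -9); dR² = 37
sL = 200/45 = 40/9
sR = 200/37 = 200/37
mL = 1·sL + -1·sR = -320/333
mR = 0·sL + 1·sR = 200/37

40/9 200/37 -320/333 200/37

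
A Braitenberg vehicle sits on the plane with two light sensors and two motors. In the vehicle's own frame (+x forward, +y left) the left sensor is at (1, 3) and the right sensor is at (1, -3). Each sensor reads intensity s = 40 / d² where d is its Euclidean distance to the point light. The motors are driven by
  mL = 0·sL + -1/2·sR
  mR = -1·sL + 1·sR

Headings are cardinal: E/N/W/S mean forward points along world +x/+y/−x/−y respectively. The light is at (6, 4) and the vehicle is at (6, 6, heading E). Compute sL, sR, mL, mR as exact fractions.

left sensor world pos  = (7, 9); dL² = 26
right sensor world pos = (7, 3); dR² = 2
sL = 40/26 = 20/13
sR = 40/2 = 20
mL = 0·sL + -1/2·sR = -10
mR = -1·sL + 1·sR = 240/13

20/13 20 -10 240/13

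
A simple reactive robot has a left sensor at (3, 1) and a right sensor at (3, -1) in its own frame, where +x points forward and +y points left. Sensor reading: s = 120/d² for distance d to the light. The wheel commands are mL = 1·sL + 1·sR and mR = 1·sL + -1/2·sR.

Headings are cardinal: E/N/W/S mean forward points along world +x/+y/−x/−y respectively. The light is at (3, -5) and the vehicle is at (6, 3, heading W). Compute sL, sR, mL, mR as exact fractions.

left sensor world pos  = (3, 2); dL² = 49
right sensor world pos = (3, 4); dR² = 81
sL = 120/49 = 120/49
sR = 120/81 = 40/27
mL = 1·sL + 1·sR = 5200/1323
mR = 1·sL + -1/2·sR = 2260/1323

120/49 40/27 5200/1323 2260/1323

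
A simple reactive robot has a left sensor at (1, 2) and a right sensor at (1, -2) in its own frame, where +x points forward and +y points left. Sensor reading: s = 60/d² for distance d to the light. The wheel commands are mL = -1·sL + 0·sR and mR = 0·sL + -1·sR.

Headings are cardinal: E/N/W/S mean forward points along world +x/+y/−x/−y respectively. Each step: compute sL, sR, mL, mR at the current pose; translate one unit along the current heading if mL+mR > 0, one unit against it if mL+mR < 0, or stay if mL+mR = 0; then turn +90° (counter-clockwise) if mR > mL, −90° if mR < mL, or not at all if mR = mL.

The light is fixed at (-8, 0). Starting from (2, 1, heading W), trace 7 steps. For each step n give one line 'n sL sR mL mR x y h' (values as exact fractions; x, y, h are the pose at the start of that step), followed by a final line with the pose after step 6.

0 30/41 2/3 -30/41 -2/3 2 1 W
1 60/169 20/27 -60/169 -20/27 3 1 S
2 3/5 15/29 -3/5 -15/29 3 2 W
3 60/197 60/101 -60/197 -60/101 4 2 S
4 30/61 30/73 -30/61 -30/73 4 3 W
5 60/229 12/25 -60/229 -12/25 5 3 S
6 15/37 1/3 -15/37 -1/3 5 4 W
final 6 4 S

n=0: pose=(2,1,W); sL=30/41, sR=2/3; mL=-30/41, mR=-2/3; mL+mR=-172/123 → advance -1; mR−mL=8/123 → turn +1·90°
n=1: pose=(3,1,S); sL=60/169, sR=20/27; mL=-60/169, mR=-20/27; mL+mR=-5000/4563 → advance -1; mR−mL=-1760/4563 → turn -1·90°
n=2: pose=(3,2,W); sL=3/5, sR=15/29; mL=-3/5, mR=-15/29; mL+mR=-162/145 → advance -1; mR−mL=12/145 → turn +1·90°
n=3: pose=(4,2,S); sL=60/197, sR=60/101; mL=-60/197, mR=-60/101; mL+mR=-17880/19897 → advance -1; mR−mL=-5760/19897 → turn -1·90°
n=4: pose=(4,3,W); sL=30/61, sR=30/73; mL=-30/61, mR=-30/73; mL+mR=-4020/4453 → advance -1; mR−mL=360/4453 → turn +1·90°
n=5: pose=(5,3,S); sL=60/229, sR=12/25; mL=-60/229, mR=-12/25; mL+mR=-4248/5725 → advance -1; mR−mL=-1248/5725 → turn -1·90°
n=6: pose=(5,4,W); sL=15/37, sR=1/3; mL=-15/37, mR=-1/3; mL+mR=-82/111 → advance -1; mR−mL=8/111 → turn +1·90°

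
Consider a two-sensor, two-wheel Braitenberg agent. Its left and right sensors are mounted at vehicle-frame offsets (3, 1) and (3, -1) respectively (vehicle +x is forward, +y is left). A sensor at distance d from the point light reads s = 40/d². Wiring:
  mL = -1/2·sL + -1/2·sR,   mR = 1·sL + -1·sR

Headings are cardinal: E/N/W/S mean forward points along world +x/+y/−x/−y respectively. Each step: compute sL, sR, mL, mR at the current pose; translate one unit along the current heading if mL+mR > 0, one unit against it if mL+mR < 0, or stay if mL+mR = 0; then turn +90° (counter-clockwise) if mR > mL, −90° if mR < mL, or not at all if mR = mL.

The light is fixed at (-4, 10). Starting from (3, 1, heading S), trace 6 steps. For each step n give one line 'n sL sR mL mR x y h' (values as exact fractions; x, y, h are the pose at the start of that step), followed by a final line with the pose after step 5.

n=0: pose=(3,1,S); sL=5/26, sR=2/9; mL=-97/468, mR=-7/234; mL+mR=-37/156 → advance -1; mR−mL=83/468 → turn +1·90°
n=1: pose=(3,2,E); sL=40/149, sR=40/181; mL=-6600/26969, mR=1280/26969; mL+mR=-5320/26969 → advance -1; mR−mL=7880/26969 → turn +1·90°
n=2: pose=(2,2,N); sL=4/5, sR=20/37; mL=-124/185, mR=48/185; mL+mR=-76/185 → advance -1; mR−mL=172/185 → turn +1·90°
n=3: pose=(2,1,W); sL=40/109, sR=40/73; mL=-3640/7957, mR=-1440/7957; mL+mR=-5080/7957 → advance -1; mR−mL=2200/7957 → turn +1·90°
n=4: pose=(3,1,S); sL=5/26, sR=2/9; mL=-97/468, mR=-7/234; mL+mR=-37/156 → advance -1; mR−mL=83/468 → turn +1·90°
n=5: pose=(3,2,E); sL=40/149, sR=40/181; mL=-6600/26969, mR=1280/26969; mL+mR=-5320/26969 → advance -1; mR−mL=7880/26969 → turn +1·90°

0 5/26 2/9 -97/468 -7/234 3 1 S
1 40/149 40/181 -6600/26969 1280/26969 3 2 E
2 4/5 20/37 -124/185 48/185 2 2 N
3 40/109 40/73 -3640/7957 -1440/7957 2 1 W
4 5/26 2/9 -97/468 -7/234 3 1 S
5 40/149 40/181 -6600/26969 1280/26969 3 2 E
final 2 2 N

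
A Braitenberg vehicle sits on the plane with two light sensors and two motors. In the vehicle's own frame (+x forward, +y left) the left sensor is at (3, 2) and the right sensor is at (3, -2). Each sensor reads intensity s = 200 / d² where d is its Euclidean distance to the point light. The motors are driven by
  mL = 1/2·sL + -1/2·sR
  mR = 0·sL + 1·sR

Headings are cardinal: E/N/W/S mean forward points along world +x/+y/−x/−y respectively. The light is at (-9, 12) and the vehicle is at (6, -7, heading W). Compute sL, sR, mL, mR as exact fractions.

left sensor world pos  = (3, -9); dL² = 585
right sensor world pos = (3, -5); dR² = 433
sL = 200/585 = 40/117
sR = 200/433 = 200/433
mL = 1/2·sL + -1/2·sR = -3040/50661
mR = 0·sL + 1·sR = 200/433

40/117 200/433 -3040/50661 200/433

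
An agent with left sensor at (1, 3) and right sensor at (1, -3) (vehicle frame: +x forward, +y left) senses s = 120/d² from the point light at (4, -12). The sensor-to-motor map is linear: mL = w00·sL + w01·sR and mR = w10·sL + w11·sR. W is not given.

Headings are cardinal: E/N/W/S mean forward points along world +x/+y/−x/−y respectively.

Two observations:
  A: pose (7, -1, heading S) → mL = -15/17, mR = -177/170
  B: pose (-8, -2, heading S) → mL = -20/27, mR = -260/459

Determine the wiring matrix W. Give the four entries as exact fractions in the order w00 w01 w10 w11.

obs A: pose=(7,-1,S) → sL=15/17, sR=6/5, mL=-15/17, mR=-177/170
obs B: pose=(-8,-2,S) → sL=20/27, sR=20/51, mL=-20/27, mR=-260/459
sensor matrix S = [[15/17, 6/5], [20/27, 20/51]]; det S = -1412/2601
solve [mL_A; mL_B] = S·[w00; w01] and [mR_A; mR_B] = S·[w10; w11]:
  w00 = -1, w01 = 0, w10 = -1/2, w11 = -1/2

-1 0 -1/2 -1/2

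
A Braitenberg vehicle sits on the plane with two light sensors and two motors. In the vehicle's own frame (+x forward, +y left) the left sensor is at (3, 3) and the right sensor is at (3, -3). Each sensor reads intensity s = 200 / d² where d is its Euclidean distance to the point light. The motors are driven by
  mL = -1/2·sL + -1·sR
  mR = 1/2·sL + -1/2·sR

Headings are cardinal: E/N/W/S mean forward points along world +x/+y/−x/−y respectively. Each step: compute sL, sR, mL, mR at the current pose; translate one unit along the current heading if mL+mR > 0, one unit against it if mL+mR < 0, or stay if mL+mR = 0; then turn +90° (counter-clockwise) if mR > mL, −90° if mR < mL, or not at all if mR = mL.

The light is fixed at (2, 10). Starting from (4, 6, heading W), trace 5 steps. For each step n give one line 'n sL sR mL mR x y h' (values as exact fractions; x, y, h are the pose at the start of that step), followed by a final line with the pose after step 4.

n=0: pose=(4,6,W); sL=4, sR=100; mL=-102, mR=-48; mL+mR=-150 → advance -1; mR−mL=54 → turn +1·90°
n=1: pose=(5,6,S); sL=40/17, sR=200/49; mL=-4380/833, mR=-720/833; mL+mR=-300/49 → advance -1; mR−mL=3660/833 → turn +1·90°
n=2: pose=(5,7,E); sL=50/9, sR=25/9; mL=-50/9, mR=25/18; mL+mR=-25/6 → advance -1; mR−mL=125/18 → turn +1·90°
n=3: pose=(4,7,N); sL=200, sR=8; mL=-108, mR=96; mL+mR=-12 → advance -1; mR−mL=204 → turn +1·90°
n=4: pose=(4,6,W); sL=4, sR=100; mL=-102, mR=-48; mL+mR=-150 → advance -1; mR−mL=54 → turn +1·90°

0 4 100 -102 -48 4 6 W
1 40/17 200/49 -4380/833 -720/833 5 6 S
2 50/9 25/9 -50/9 25/18 5 7 E
3 200 8 -108 96 4 7 N
4 4 100 -102 -48 4 6 W
final 5 6 S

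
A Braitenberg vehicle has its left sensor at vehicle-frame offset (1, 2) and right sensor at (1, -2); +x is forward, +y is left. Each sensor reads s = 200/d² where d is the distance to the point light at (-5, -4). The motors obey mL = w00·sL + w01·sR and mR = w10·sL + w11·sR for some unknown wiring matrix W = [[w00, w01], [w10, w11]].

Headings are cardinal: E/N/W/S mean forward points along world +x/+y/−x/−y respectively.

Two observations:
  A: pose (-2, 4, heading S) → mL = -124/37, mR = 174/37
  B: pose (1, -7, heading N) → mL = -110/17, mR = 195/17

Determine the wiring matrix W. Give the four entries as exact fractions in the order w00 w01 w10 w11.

obs A: pose=(-2,4,S) → sL=100/37, sR=4, mL=-124/37, mR=174/37
obs B: pose=(1,-7,N) → sL=10, sR=50/17, mL=-110/17, mR=195/17
sensor matrix S = [[100/37, 4], [10, 50/17]]; det S = -20160/629
solve [mL_A; mL_B] = S·[w00; w01] and [mR_A; mR_B] = S·[w10; w11]:
  w00 = -1/2, w01 = -1/2, w10 = 1, w11 = 1/2

-1/2 -1/2 1 1/2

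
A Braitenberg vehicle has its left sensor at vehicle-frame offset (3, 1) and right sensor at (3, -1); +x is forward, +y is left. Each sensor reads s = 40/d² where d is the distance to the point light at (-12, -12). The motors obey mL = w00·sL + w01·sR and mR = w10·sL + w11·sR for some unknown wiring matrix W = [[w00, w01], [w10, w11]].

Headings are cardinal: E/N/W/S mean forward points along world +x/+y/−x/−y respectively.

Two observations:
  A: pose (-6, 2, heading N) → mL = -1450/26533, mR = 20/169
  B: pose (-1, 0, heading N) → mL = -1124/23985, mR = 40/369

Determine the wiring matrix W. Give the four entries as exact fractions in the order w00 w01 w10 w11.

1/2 -1 0 1

obs A: pose=(-6,2,N) → sL=20/157, sR=20/169, mL=-1450/26533, mR=20/169
obs B: pose=(-1,0,N) → sL=8/65, sR=40/369, mL=-1124/23985, mR=40/369
sensor matrix S = [[20/157, 20/169], [8/65, 40/369]]; det S = -96256/127278801
solve [mL_A; mL_B] = S·[w00; w01] and [mR_A; mR_B] = S·[w10; w11]:
  w00 = 1/2, w01 = -1, w10 = 0, w11 = 1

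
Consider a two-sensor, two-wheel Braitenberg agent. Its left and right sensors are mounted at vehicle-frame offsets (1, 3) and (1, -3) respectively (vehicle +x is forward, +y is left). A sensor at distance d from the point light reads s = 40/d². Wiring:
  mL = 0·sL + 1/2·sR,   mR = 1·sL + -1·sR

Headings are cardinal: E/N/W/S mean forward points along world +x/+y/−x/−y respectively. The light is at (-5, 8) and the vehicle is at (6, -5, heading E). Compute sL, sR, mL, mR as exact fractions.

left sensor world pos  = (7, -2); dL² = 244
right sensor world pos = (7, -8); dR² = 400
sL = 40/244 = 10/61
sR = 40/400 = 1/10
mL = 0·sL + 1/2·sR = 1/20
mR = 1·sL + -1·sR = 39/610

10/61 1/10 1/20 39/610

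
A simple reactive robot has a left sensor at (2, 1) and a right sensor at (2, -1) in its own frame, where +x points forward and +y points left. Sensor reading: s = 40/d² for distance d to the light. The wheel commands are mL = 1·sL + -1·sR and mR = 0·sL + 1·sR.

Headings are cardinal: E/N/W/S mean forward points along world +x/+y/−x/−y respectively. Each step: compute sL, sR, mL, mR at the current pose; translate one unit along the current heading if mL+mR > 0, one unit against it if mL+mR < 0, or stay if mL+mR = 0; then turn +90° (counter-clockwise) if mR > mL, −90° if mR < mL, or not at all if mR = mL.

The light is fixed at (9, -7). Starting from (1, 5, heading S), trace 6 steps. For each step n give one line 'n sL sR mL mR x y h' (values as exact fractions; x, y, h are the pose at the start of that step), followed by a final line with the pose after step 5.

n=0: pose=(1,5,S); sL=40/149, sR=40/181; mL=1280/26969, mR=40/181; mL+mR=40/149 → advance +1; mR−mL=4680/26969 → turn +1·90°
n=1: pose=(1,4,E); sL=2/9, sR=5/17; mL=-11/153, mR=5/17; mL+mR=2/9 → advance +1; mR−mL=56/153 → turn +1·90°
n=2: pose=(2,4,N); sL=40/233, sR=8/41; mL=-224/9553, mR=8/41; mL+mR=40/233 → advance +1; mR−mL=2088/9553 → turn +1·90°
n=3: pose=(2,5,W); sL=20/101, sR=4/25; mL=96/2525, mR=4/25; mL+mR=20/101 → advance +1; mR−mL=308/2525 → turn +1·90°
n=4: pose=(1,5,S); sL=40/149, sR=40/181; mL=1280/26969, mR=40/181; mL+mR=40/149 → advance +1; mR−mL=4680/26969 → turn +1·90°
n=5: pose=(1,4,E); sL=2/9, sR=5/17; mL=-11/153, mR=5/17; mL+mR=2/9 → advance +1; mR−mL=56/153 → turn +1·90°

0 40/149 40/181 1280/26969 40/181 1 5 S
1 2/9 5/17 -11/153 5/17 1 4 E
2 40/233 8/41 -224/9553 8/41 2 4 N
3 20/101 4/25 96/2525 4/25 2 5 W
4 40/149 40/181 1280/26969 40/181 1 5 S
5 2/9 5/17 -11/153 5/17 1 4 E
final 2 4 N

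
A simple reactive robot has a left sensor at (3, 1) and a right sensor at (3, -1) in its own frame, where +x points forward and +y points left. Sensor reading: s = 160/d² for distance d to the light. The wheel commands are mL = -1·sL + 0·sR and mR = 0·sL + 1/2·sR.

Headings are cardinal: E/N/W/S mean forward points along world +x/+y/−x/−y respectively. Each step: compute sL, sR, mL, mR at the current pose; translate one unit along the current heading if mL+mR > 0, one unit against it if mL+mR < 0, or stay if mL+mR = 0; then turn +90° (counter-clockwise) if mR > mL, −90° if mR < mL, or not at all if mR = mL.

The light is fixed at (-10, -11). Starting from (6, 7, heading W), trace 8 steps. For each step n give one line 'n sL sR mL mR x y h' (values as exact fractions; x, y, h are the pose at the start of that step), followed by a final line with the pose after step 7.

0 80/229 16/53 -80/229 8/53 6 7 W
1 160/549 160/481 -160/549 80/481 7 7 S
2 1/5 40/181 -1/5 20/181 7 8 E
3 160/709 160/773 -160/709 80/773 6 8 N
4 80/229 16/53 -80/229 8/53 6 7 W
5 160/549 160/481 -160/549 80/481 7 7 S
6 1/5 40/181 -1/5 20/181 7 8 E
7 160/709 160/773 -160/709 80/773 6 8 N
final 6 7 W

n=0: pose=(6,7,W); sL=80/229, sR=16/53; mL=-80/229, mR=8/53; mL+mR=-2408/12137 → advance -1; mR−mL=6072/12137 → turn +1·90°
n=1: pose=(7,7,S); sL=160/549, sR=160/481; mL=-160/549, mR=80/481; mL+mR=-33040/264069 → advance -1; mR−mL=120880/264069 → turn +1·90°
n=2: pose=(7,8,E); sL=1/5, sR=40/181; mL=-1/5, mR=20/181; mL+mR=-81/905 → advance -1; mR−mL=281/905 → turn +1·90°
n=3: pose=(6,8,N); sL=160/709, sR=160/773; mL=-160/709, mR=80/773; mL+mR=-66960/548057 → advance -1; mR−mL=180400/548057 → turn +1·90°
n=4: pose=(6,7,W); sL=80/229, sR=16/53; mL=-80/229, mR=8/53; mL+mR=-2408/12137 → advance -1; mR−mL=6072/12137 → turn +1·90°
n=5: pose=(7,7,S); sL=160/549, sR=160/481; mL=-160/549, mR=80/481; mL+mR=-33040/264069 → advance -1; mR−mL=120880/264069 → turn +1·90°
n=6: pose=(7,8,E); sL=1/5, sR=40/181; mL=-1/5, mR=20/181; mL+mR=-81/905 → advance -1; mR−mL=281/905 → turn +1·90°
n=7: pose=(6,8,N); sL=160/709, sR=160/773; mL=-160/709, mR=80/773; mL+mR=-66960/548057 → advance -1; mR−mL=180400/548057 → turn +1·90°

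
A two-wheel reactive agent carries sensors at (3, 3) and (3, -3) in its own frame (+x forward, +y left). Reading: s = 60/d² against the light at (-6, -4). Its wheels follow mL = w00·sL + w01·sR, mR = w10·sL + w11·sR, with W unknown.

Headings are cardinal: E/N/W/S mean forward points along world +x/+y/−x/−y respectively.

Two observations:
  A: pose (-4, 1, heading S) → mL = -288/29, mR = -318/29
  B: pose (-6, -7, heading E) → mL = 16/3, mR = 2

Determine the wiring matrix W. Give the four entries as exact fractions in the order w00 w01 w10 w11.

obs A: pose=(-4,1,S) → sL=60/29, sR=12, mL=-288/29, mR=-318/29
obs B: pose=(-6,-7,E) → sL=20/3, sR=4/3, mL=16/3, mR=2
sensor matrix S = [[60/29, 12], [20/3, 4/3]]; det S = -2240/29
solve [mL_A; mL_B] = S·[w00; w01] and [mR_A; mR_B] = S·[w10; w11]:
  w00 = 1, w01 = -1, w10 = 1/2, w11 = -1

1 -1 1/2 -1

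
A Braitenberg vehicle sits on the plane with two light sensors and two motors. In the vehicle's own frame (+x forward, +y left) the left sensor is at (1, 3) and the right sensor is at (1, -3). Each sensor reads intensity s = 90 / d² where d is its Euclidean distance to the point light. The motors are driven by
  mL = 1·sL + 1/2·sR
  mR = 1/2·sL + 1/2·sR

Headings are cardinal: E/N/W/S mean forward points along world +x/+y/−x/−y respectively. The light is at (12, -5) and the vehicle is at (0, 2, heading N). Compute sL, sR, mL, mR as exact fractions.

left sensor world pos  = (-3, 3); dL² = 289
right sensor world pos = (3, 3); dR² = 145
sL = 90/289 = 90/289
sR = 90/145 = 18/29
mL = 1·sL + 1/2·sR = 5211/8381
mR = 1/2·sL + 1/2·sR = 3906/8381

90/289 18/29 5211/8381 3906/8381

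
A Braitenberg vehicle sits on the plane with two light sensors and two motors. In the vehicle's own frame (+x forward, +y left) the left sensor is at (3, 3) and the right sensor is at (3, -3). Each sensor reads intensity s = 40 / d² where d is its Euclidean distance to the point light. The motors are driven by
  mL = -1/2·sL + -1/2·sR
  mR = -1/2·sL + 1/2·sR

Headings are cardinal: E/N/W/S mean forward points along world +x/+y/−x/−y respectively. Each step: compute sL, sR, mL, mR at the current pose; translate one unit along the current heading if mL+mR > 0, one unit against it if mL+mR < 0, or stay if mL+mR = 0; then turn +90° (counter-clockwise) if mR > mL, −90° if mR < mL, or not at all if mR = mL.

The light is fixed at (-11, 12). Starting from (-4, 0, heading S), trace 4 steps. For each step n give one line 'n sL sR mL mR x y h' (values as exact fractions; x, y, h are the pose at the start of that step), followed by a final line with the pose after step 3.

0 8/65 40/241 -2264/15665 336/15665 -4 0 S
1 10/41 5/37 -575/3034 -165/3034 -4 1 E
2 40/73 8/29 -872/2117 -288/2117 -5 1 N
3 20/117 4/9 -4/13 16/117 -5 0 W
final -4 0 S

n=0: pose=(-4,0,S); sL=8/65, sR=40/241; mL=-2264/15665, mR=336/15665; mL+mR=-8/65 → advance -1; mR−mL=40/241 → turn +1·90°
n=1: pose=(-4,1,E); sL=10/41, sR=5/37; mL=-575/3034, mR=-165/3034; mL+mR=-10/41 → advance -1; mR−mL=5/37 → turn +1·90°
n=2: pose=(-5,1,N); sL=40/73, sR=8/29; mL=-872/2117, mR=-288/2117; mL+mR=-40/73 → advance -1; mR−mL=8/29 → turn +1·90°
n=3: pose=(-5,0,W); sL=20/117, sR=4/9; mL=-4/13, mR=16/117; mL+mR=-20/117 → advance -1; mR−mL=4/9 → turn +1·90°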